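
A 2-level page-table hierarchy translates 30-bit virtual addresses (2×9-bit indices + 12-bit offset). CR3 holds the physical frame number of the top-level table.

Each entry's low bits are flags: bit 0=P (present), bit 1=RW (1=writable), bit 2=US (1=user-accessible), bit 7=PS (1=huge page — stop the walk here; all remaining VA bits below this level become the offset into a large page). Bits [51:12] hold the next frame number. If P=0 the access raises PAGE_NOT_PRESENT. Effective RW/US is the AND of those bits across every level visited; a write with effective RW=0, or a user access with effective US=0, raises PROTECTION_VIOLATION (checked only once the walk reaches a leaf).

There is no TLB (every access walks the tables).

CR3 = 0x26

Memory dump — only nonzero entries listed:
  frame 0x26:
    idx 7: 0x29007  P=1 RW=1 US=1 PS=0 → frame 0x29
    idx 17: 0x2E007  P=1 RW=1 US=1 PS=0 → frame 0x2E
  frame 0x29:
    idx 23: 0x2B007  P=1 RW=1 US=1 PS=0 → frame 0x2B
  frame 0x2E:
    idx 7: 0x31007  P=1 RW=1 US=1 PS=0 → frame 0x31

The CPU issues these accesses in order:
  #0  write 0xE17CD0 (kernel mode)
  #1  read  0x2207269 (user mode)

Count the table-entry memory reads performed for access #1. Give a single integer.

Trace:
#0 VA=0xE17CD0 (w,kernel):
  L0 @0x26[7] → 0x29007  P=1,RW=1,US=1,PS=0
  L1 @0x29[23] → 0x2B007  P=1,RW=1,US=1,PS=0
  ⇒ phys 0x2BCD0  [2 reads]
#1 VA=0x2207269 (r,user):
  L0 @0x26[17] → 0x2E007  P=1,RW=1,US=1,PS=0
  L1 @0x2E[7] → 0x31007  P=1,RW=1,US=1,PS=0
  ⇒ phys 0x31269  [2 reads]

Entries read for #1: 2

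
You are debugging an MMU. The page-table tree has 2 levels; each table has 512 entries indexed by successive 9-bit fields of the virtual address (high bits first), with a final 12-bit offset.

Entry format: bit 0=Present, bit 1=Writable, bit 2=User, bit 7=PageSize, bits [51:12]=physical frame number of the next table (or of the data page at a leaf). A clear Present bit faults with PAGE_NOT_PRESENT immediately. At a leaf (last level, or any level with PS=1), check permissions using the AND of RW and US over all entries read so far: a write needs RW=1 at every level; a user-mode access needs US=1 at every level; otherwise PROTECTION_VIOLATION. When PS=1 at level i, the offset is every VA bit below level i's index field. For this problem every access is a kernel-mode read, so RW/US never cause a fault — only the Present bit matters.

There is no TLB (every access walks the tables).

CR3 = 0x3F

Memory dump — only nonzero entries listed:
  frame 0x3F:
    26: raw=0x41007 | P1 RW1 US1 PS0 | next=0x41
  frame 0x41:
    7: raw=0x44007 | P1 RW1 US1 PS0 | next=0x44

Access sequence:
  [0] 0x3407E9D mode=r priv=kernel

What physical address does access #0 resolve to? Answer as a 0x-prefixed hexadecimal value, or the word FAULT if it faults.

Per-access translation:
#0 VA=0x3407E9D (r,kernel):
  L0 @0x3F[26] → 0x41007  P=1,RW=1,US=1,PS=0
  L1 @0x41[7] → 0x44007  P=1,RW=1,US=1,PS=0
  ✓ 0x44E9D  — 2 lookups

Access #0 PA: 0x44E9D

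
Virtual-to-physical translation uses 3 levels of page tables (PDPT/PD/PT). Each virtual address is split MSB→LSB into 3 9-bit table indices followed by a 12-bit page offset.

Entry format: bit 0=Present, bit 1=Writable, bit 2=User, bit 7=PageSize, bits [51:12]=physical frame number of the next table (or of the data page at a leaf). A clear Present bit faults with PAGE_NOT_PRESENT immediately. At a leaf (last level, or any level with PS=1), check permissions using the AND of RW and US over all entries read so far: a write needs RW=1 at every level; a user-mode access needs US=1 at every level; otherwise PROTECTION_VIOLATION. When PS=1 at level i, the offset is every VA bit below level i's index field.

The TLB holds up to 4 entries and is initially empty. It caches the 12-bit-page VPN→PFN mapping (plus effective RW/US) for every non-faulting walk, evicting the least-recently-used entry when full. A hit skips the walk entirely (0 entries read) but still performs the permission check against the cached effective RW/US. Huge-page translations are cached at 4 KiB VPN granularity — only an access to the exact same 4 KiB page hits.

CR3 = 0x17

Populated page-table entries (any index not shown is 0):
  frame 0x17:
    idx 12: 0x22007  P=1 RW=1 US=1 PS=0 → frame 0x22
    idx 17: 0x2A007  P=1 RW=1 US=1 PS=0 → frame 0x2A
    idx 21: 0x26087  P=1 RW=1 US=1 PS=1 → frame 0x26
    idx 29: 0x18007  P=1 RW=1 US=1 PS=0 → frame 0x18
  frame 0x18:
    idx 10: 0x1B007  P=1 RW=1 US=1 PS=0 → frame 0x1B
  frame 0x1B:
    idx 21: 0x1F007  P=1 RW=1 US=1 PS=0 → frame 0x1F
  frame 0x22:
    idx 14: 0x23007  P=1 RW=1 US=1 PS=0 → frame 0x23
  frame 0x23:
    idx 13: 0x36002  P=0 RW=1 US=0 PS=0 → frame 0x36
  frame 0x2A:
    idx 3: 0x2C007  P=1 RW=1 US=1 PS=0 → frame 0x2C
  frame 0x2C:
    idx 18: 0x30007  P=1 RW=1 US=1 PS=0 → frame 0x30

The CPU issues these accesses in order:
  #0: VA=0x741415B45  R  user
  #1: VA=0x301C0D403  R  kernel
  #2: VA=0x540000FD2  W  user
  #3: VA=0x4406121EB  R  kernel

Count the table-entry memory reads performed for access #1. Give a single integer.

Trace:
#0 VA=0x741415B45 (r,user):
  L0 @0x17[29] → 0x18007  P=1,RW=1,US=1,PS=0
  L1 @0x18[10] → 0x1B007  P=1,RW=1,US=1,PS=0
  L2 @0x1B[21] → 0x1F007  P=1,RW=1,US=1,PS=0
  ⇒ phys 0x1FB45  [3 reads]
#1 VA=0x301C0D403 (r,kernel):
  L0 @0x17[12] → 0x22007  P=1,RW=1,US=1,PS=0
  L1 @0x22[14] → 0x23007  P=1,RW=1,US=1,PS=0
  L2 @0x23[13] → 0x36002  P=0,RW=1,US=0,PS=0
  ⇒ fault: PAGE_NOT_PRESENT  — 3 lookups
#2 VA=0x540000FD2 (w,user):
  L0 @0x17[21] → 0x26087  P=1,RW=1,US=1,PS=1
  ⇒ phys 0x26FD2 (huge @L0)  [1 reads]
#3 VA=0x4406121EB (r,kernel):
  L0 @0x17[17] → 0x2A007  P=1,RW=1,US=1,PS=0
  L1 @0x2A[3] → 0x2C007  P=1,RW=1,US=1,PS=0
  L2 @0x2C[18] → 0x30007  P=1,RW=1,US=1,PS=0
  ⇒ phys 0x301EB  [3 reads]

Entries read for #1: 3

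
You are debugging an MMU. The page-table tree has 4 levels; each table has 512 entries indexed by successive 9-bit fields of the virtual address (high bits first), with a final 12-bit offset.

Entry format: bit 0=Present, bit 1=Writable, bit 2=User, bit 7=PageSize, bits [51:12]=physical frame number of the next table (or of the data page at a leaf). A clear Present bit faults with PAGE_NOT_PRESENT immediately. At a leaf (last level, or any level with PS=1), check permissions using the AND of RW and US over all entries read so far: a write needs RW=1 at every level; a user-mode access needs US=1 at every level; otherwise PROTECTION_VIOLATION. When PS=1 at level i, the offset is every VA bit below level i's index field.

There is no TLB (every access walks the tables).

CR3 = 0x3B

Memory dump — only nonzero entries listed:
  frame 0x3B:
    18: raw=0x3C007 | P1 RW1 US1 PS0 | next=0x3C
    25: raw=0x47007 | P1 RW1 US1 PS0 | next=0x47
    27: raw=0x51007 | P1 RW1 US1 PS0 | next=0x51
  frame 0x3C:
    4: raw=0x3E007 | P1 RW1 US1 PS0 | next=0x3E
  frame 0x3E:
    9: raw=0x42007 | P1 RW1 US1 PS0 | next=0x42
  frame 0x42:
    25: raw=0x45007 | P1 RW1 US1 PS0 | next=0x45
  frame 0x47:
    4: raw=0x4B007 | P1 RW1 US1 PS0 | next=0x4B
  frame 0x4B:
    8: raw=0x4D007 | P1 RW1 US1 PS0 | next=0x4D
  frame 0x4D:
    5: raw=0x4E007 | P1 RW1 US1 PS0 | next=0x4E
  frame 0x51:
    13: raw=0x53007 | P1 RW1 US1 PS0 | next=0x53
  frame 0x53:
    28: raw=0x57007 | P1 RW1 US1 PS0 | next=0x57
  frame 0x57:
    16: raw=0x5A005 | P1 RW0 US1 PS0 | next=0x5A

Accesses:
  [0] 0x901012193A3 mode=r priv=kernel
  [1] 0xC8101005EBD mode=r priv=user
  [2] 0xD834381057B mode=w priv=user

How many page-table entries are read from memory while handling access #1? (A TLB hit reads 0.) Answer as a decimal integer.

Trace:
#0 VA=0x901012193A3 (r,kernel):
  [0] read 0x3B idx=18: raw=0x3C007 flags P=1 W=1 U=1 S=0
  [1] read 0x3C idx=4: raw=0x3E007 flags P=1 W=1 U=1 S=0
  [2] read 0x3E idx=9: raw=0x42007 flags P=1 W=1 U=1 S=0
  [3] read 0x42 idx=25: raw=0x45007 flags P=1 W=1 U=1 S=0
  → PA=0x453A3  (4 entries read)
#1 VA=0xC8101005EBD (r,user):
  [0] read 0x3B idx=25: raw=0x47007 flags P=1 W=1 U=1 S=0
  [1] read 0x47 idx=4: raw=0x4B007 flags P=1 W=1 U=1 S=0
  [2] read 0x4B idx=8: raw=0x4D007 flags P=1 W=1 U=1 S=0
  [3] read 0x4D idx=5: raw=0x4E007 flags P=1 W=1 U=1 S=0
  → PA=0x4EEBD  (4 entries read)
#2 VA=0xD834381057B (w,user):
  [0] read 0x3B idx=27: raw=0x51007 flags P=1 W=1 U=1 S=0
  [1] read 0x51 idx=13: raw=0x53007 flags P=1 W=1 U=1 S=0
  [2] read 0x53 idx=28: raw=0x57007 flags P=1 W=1 U=1 S=0
  [3] read 0x57 idx=16: raw=0x5A005 flags P=1 W=0 U=1 S=0
  → PROTECTION_VIOLATION  (4 entries read)

Entries read for #1: 4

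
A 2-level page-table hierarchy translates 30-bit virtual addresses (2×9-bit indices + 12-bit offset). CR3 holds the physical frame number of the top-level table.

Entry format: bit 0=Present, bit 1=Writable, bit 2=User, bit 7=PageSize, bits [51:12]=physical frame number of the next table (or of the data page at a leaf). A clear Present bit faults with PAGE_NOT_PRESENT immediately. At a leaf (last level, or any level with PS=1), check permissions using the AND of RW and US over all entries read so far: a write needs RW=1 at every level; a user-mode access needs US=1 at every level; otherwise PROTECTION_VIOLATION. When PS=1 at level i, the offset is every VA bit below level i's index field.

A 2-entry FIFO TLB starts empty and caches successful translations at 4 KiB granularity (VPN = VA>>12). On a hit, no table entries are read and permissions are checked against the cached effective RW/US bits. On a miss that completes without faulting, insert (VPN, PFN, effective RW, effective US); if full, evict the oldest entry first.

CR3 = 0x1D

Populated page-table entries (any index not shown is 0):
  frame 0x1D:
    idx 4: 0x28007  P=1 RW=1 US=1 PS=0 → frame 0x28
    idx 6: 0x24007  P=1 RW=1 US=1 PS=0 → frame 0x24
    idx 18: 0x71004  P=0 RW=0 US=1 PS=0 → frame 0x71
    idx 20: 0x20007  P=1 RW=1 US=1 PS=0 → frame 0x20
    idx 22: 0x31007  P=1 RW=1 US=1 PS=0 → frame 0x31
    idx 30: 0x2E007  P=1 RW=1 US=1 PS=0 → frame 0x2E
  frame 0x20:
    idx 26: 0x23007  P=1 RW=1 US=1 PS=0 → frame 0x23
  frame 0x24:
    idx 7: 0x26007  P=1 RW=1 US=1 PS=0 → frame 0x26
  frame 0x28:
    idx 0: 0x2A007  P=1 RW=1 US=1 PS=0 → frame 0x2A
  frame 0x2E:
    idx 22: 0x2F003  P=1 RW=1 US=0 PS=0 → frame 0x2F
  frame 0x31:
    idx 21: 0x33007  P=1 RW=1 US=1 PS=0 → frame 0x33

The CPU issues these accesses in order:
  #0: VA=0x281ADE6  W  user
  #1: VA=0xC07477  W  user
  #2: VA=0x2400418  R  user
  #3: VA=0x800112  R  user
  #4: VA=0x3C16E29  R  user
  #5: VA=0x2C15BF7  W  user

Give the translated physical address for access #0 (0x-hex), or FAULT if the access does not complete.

Trace:
#0 VA=0x281ADE6 (w,user):
  L0 @0x1D[20] → 0x20007  P=1,RW=1,US=1,PS=0
  L1 @0x20[26] → 0x23007  P=1,RW=1,US=1,PS=0
  ⇒ phys 0x23DE6  [2 reads]
#1 VA=0xC07477 (w,user):
  L0 @0x1D[6] → 0x24007  P=1,RW=1,US=1,PS=0
  L1 @0x24[7] → 0x26007  P=1,RW=1,US=1,PS=0
  ⇒ phys 0x26477  [2 reads]
#2 VA=0x2400418 (r,user):
  L0 @0x1D[18] → 0x71004  P=0,RW=0,US=1,PS=0
  → PAGE_NOT_PRESENT  (1 entries read)
#3 VA=0x800112 (r,user):
  L0 @0x1D[4] → 0x28007  P=1,RW=1,US=1,PS=0
  L1 @0x28[0] → 0x2A007  P=1,RW=1,US=1,PS=0
  ⇒ phys 0x2A112  [2 reads]
#4 VA=0x3C16E29 (r,user):
  L0 @0x1D[30] → 0x2E007  P=1,RW=1,US=1,PS=0
  L1 @0x2E[22] → 0x2F003  P=1,RW=1,US=0,PS=0
  → PROTECTION_VIOLATION  (2 entries read)
#5 VA=0x2C15BF7 (w,user):
  L0 @0x1D[22] → 0x31007  P=1,RW=1,US=1,PS=0
  L1 @0x31[21] → 0x33007  P=1,RW=1,US=1,PS=0
  ⇒ phys 0x33BF7  [2 reads]

Access #0 PA: 0x23DE6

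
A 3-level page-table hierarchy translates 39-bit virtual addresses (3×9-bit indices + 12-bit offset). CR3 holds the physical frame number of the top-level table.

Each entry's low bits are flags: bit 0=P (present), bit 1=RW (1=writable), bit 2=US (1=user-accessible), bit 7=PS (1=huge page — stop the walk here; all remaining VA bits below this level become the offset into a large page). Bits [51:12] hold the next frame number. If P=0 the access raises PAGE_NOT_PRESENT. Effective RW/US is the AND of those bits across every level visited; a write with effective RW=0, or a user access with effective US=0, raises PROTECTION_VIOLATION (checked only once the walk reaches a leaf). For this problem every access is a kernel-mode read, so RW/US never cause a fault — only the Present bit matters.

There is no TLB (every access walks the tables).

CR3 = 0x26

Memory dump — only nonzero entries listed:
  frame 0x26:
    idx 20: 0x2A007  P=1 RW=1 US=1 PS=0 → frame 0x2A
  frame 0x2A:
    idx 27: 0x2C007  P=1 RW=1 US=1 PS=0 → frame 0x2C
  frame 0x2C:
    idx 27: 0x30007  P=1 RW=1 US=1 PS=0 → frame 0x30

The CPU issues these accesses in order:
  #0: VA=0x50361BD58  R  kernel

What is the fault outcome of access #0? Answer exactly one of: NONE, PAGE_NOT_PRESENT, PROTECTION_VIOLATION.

Walk each access:
#0 VA=0x50361BD58 (r,kernel):
  [0] read 0x26 idx=20: raw=0x2A007 flags P=1 W=1 U=1 S=0
  [1] read 0x2A idx=27: raw=0x2C007 flags P=1 W=1 U=1 S=0
  [2] read 0x2C idx=27: raw=0x30007 flags P=1 W=1 U=1 S=0
  → PA=0x30D58  (3 entries read)

Access #0 fault: NONE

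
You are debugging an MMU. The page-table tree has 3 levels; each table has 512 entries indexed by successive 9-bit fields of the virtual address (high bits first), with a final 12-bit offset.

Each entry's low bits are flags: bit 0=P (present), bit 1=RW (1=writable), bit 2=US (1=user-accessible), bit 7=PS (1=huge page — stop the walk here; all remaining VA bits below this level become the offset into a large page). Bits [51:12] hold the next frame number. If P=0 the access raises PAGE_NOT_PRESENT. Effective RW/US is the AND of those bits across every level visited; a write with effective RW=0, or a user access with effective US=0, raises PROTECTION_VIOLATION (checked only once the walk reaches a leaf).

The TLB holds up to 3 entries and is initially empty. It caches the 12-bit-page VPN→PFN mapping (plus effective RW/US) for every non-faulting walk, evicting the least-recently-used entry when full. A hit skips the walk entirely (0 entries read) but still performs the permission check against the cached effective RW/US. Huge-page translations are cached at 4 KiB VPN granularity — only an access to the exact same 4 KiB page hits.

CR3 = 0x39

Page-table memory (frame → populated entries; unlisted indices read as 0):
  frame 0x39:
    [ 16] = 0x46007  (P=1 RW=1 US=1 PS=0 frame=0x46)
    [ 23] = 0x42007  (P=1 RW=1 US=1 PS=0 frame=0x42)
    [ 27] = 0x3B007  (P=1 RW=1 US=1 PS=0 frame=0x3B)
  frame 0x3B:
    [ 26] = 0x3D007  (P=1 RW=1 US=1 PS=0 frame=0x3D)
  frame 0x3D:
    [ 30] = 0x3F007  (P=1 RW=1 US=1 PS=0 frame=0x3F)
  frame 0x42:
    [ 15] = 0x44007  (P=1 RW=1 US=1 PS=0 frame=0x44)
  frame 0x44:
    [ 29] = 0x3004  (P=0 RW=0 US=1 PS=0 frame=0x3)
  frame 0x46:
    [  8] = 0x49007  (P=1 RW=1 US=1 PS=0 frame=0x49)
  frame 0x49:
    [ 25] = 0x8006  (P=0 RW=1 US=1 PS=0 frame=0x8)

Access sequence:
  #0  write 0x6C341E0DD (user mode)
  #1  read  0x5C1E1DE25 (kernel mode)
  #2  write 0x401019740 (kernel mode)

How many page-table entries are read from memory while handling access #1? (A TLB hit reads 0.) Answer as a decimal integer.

Walk each access:
#0 VA=0x6C341E0DD (w,user):
  L0 @0x39[27] → 0x3B007  P=1,RW=1,US=1,PS=0
  L1 @0x3B[26] → 0x3D007  P=1,RW=1,US=1,PS=0
  L2 @0x3D[30] → 0x3F007  P=1,RW=1,US=1,PS=0
  ✓ 0x3F0DD  — 3 lookups
#1 VA=0x5C1E1DE25 (r,kernel):
  L0 @0x39[23] → 0x42007  P=1,RW=1,US=1,PS=0
  L1 @0x42[15] → 0x44007  P=1,RW=1,US=1,PS=0
  L2 @0x44[29] → 0x3004  P=0,RW=0,US=1,PS=0
  ✗ PAGE_NOT_PRESENT  [3 reads]
#2 VA=0x401019740 (w,kernel):
  L0 @0x39[16] → 0x46007  P=1,RW=1,US=1,PS=0
  L1 @0x46[8] → 0x49007  P=1,RW=1,US=1,PS=0
  L2 @0x49[25] → 0x8006  P=0,RW=1,US=1,PS=0
  ✗ PAGE_NOT_PRESENT  [3 reads]

Entries read for #1: 3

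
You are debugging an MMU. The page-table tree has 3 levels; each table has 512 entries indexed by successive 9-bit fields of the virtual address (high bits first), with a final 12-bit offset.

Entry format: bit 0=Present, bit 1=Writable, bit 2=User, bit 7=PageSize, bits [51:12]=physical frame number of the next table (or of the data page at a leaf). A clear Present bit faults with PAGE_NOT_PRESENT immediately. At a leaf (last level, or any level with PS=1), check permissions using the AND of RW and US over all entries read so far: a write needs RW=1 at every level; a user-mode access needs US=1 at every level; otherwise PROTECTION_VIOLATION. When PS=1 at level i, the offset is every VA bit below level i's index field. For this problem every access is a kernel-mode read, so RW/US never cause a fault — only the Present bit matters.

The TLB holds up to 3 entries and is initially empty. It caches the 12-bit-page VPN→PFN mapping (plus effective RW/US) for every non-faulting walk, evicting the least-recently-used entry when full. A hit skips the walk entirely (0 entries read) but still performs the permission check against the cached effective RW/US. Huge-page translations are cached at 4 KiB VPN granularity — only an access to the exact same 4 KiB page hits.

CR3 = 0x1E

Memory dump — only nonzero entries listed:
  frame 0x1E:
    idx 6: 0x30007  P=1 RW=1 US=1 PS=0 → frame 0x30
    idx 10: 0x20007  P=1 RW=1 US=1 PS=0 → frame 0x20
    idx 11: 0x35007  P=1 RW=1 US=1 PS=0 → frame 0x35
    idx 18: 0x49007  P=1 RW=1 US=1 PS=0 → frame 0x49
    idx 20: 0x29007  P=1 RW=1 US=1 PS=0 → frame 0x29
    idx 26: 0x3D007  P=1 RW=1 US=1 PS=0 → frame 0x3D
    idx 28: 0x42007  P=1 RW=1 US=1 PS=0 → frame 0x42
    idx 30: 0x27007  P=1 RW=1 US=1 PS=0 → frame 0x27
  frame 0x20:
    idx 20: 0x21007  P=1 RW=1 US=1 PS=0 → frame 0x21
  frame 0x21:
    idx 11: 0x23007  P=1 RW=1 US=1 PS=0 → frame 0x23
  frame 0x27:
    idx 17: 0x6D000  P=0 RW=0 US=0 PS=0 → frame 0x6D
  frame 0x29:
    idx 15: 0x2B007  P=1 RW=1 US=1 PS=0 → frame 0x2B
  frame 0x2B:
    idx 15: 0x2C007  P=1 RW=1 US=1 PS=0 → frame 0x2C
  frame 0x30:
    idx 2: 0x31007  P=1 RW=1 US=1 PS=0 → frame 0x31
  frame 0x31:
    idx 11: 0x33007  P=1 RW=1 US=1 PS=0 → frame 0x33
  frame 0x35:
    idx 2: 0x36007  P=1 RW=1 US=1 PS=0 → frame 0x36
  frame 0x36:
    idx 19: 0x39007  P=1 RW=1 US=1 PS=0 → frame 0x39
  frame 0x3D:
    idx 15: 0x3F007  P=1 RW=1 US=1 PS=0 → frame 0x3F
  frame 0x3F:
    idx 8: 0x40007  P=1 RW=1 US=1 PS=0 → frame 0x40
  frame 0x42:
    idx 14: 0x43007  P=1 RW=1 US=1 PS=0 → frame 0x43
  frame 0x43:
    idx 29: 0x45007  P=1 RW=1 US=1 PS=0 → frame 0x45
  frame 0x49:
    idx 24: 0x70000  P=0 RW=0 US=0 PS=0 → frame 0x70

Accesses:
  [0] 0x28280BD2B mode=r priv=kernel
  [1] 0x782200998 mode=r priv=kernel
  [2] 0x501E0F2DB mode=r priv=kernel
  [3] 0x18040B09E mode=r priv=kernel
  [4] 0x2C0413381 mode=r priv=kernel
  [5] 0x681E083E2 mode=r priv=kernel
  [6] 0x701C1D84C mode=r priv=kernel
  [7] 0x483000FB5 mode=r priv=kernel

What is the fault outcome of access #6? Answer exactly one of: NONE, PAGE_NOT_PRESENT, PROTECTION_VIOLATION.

Trace:
#0 VA=0x28280BD2B (r,kernel):
  lvl0: tbl 0x1E, slot 10 ⇒ 0x20007 (P1/RW1/US1/PS0)
  lvl1: tbl 0x20, slot 20 ⇒ 0x21007 (P1/RW1/US1/PS0)
  lvl2: tbl 0x21, slot 11 ⇒ 0x23007 (P1/RW1/US1/PS0)
  ✓ 0x23D2B  — 3 lookups
#1 VA=0x782200998 (r,kernel):
  lvl0: tbl 0x1E, slot 30 ⇒ 0x27007 (P1/RW1/US1/PS0)
  lvl1: tbl 0x27, slot 17 ⇒ 0x6D000 (P0/RW0/US0/PS0)
  ⇒ fault: PAGE_NOT_PRESENT  — 2 lookups
#2 VA=0x501E0F2DB (r,kernel):
  lvl0: tbl 0x1E, slot 20 ⇒ 0x29007 (P1/RW1/US1/PS0)
  lvl1: tbl 0x29, slot 15 ⇒ 0x2B007 (P1/RW1/US1/PS0)
  lvl2: tbl 0x2B, slot 15 ⇒ 0x2C007 (P1/RW1/US1/PS0)
  ✓ 0x2C2DB  — 3 lookups
#3 VA=0x18040B09E (r,kernel):
  lvl0: tbl 0x1E, slot 6 ⇒ 0x30007 (P1/RW1/US1/PS0)
  lvl1: tbl 0x30, slot 2 ⇒ 0x31007 (P1/RW1/US1/PS0)
  lvl2: tbl 0x31, slot 11 ⇒ 0x33007 (P1/RW1/US1/PS0)
  ✓ 0x3309E  — 3 lookups
#4 VA=0x2C0413381 (r,kernel):
  lvl0: tbl 0x1E, slot 11 ⇒ 0x35007 (P1/RW1/US1/PS0)
  lvl1: tbl 0x35, slot 2 ⇒ 0x36007 (P1/RW1/US1/PS0)
  lvl2: tbl 0x36, slot 19 ⇒ 0x39007 (P1/RW1/US1/PS0)
  ✓ 0x39381  — 3 lookups
#5 VA=0x681E083E2 (r,kernel):
  lvl0: tbl 0x1E, slot 26 ⇒ 0x3D007 (P1/RW1/US1/PS0)
  lvl1: tbl 0x3D, slot 15 ⇒ 0x3F007 (P1/RW1/US1/PS0)
  lvl2: tbl 0x3F, slot 8 ⇒ 0x40007 (P1/RW1/US1/PS0)
  ✓ 0x403E2  — 3 lookups
#6 VA=0x701C1D84C (r,kernel):
  lvl0: tbl 0x1E, slot 28 ⇒ 0x42007 (P1/RW1/US1/PS0)
  lvl1: tbl 0x42, slot 14 ⇒ 0x43007 (P1/RW1/US1/PS0)
  lvl2: tbl 0x43, slot 29 ⇒ 0x45007 (P1/RW1/US1/PS0)
  ✓ 0x4584C  — 3 lookups
#7 VA=0x483000FB5 (r,kernel):
  lvl0: tbl 0x1E, slot 18 ⇒ 0x49007 (P1/RW1/US1/PS0)
  lvl1: tbl 0x49, slot 24 ⇒ 0x70000 (P0/RW0/US0/PS0)
  ⇒ fault: PAGE_NOT_PRESENT  — 2 lookups

Access #6 fault: NONE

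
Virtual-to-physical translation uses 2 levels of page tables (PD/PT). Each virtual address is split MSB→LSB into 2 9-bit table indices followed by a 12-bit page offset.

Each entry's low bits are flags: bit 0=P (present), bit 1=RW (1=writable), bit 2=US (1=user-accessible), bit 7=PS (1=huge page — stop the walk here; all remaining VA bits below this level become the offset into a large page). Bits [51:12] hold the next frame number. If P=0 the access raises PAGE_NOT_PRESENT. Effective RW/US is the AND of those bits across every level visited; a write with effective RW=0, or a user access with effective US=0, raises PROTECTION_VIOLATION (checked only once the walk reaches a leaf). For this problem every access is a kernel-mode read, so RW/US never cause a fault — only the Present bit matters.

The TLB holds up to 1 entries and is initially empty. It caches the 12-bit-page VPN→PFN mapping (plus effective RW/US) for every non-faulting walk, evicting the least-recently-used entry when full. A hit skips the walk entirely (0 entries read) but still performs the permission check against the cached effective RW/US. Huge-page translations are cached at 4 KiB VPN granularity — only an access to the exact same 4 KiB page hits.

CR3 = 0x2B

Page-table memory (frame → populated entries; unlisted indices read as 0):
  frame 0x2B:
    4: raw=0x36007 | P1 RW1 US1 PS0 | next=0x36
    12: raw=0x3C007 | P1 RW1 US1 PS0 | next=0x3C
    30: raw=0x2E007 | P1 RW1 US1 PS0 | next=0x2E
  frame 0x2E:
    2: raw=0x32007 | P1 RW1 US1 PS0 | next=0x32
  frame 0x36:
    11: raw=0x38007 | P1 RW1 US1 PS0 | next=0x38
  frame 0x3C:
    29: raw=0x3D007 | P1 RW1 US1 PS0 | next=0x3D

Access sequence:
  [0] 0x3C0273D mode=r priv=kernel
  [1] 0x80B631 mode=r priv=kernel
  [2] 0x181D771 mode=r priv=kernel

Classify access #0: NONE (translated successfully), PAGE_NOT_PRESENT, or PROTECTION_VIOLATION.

Trace:
#0 VA=0x3C0273D (r,kernel):
  L0 @0x2B[30] → 0x2E007  P=1,RW=1,US=1,PS=0
  L1 @0x2E[2] → 0x32007  P=1,RW=1,US=1,PS=0
  → PA=0x3273D  (2 entries read)
#1 VA=0x80B631 (r,kernel):
  L0 @0x2B[4] → 0x36007  P=1,RW=1,US=1,PS=0
  L1 @0x36[11] → 0x38007  P=1,RW=1,US=1,PS=0
  → PA=0x38631  (2 entries read)
#2 VA=0x181D771 (r,kernel):
  L0 @0x2B[12] → 0x3C007  P=1,RW=1,US=1,PS=0
  L1 @0x3C[29] → 0x3D007  P=1,RW=1,US=1,PS=0
  → PA=0x3D771  (2 entries read)

Access #0 fault: NONE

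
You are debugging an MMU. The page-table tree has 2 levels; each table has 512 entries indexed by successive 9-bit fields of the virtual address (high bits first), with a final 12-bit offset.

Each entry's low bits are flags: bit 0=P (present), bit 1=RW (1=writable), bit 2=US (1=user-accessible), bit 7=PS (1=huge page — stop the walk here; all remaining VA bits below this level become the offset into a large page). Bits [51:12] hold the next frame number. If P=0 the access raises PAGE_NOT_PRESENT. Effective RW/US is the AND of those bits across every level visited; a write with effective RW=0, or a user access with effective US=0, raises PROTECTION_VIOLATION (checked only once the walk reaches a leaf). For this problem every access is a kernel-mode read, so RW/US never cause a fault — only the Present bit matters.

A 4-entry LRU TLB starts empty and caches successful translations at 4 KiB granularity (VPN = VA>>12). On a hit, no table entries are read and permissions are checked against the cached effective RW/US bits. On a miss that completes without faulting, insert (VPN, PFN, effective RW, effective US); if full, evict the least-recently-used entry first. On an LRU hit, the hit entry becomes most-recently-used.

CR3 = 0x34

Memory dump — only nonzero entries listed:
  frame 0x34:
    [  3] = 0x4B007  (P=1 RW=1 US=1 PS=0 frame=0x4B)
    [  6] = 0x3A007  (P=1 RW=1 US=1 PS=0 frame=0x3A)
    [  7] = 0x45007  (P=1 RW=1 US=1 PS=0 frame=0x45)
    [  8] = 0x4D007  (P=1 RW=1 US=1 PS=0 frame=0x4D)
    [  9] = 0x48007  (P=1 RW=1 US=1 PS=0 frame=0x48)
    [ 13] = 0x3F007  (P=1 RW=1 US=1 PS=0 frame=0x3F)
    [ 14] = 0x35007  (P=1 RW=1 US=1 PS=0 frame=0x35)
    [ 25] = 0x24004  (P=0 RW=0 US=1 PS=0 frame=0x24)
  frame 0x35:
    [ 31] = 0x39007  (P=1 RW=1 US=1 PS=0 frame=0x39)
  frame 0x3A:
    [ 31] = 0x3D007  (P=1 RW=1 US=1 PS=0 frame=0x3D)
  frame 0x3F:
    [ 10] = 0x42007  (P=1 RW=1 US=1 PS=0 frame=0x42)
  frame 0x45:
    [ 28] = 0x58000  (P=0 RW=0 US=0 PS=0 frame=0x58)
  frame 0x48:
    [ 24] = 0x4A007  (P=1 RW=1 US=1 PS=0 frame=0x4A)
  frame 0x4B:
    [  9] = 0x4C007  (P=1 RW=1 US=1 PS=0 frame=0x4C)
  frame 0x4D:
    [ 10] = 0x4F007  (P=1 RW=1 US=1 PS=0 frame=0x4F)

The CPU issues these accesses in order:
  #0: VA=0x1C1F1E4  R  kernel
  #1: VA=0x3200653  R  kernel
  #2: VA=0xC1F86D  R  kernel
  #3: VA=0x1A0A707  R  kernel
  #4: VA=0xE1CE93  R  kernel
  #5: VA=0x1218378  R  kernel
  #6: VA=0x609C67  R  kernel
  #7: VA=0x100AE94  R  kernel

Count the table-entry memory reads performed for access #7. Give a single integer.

Walk each access:
#0 VA=0x1C1F1E4 (r,kernel):
  L0: frame=0x34 idx=14 entry=0x35007 [P=1 RW=1 US=1 PS=0]
  L1: frame=0x35 idx=31 entry=0x39007 [P=1 RW=1 US=1 PS=0]
  ⇒ phys 0x391E4  [2 reads]
#1 VA=0x3200653 (r,kernel):
  L0: frame=0x34 idx=25 entry=0x24004 [P=0 RW=0 US=1 PS=0]
  ⇒ fault: PAGE_NOT_PRESENT  — 1 lookups
#2 VA=0xC1F86D (r,kernel):
  L0: frame=0x34 idx=6 entry=0x3A007 [P=1 RW=1 US=1 PS=0]
  L1: frame=0x3A idx=31 entry=0x3D007 [P=1 RW=1 US=1 PS=0]
  ⇒ phys 0x3D86D  [2 reads]
#3 VA=0x1A0A707 (r,kernel):
  L0: frame=0x34 idx=13 entry=0x3F007 [P=1 RW=1 US=1 PS=0]
  L1: frame=0x3F idx=10 entry=0x42007 [P=1 RW=1 US=1 PS=0]
  ⇒ phys 0x42707  [2 reads]
#4 VA=0xE1CE93 (r,kernel):
  L0: frame=0x34 idx=7 entry=0x45007 [P=1 RW=1 US=1 PS=0]
  L1: frame=0x45 idx=28 entry=0x58000 [P=0 RW=0 US=0 PS=0]
  ⇒ fault: PAGE_NOT_PRESENT  — 2 lookups
#5 VA=0x1218378 (r,kernel):
  L0: frame=0x34 idx=9 entry=0x48007 [P=1 RW=1 US=1 PS=0]
  L1: frame=0x48 idx=24 entry=0x4A007 [P=1 RW=1 US=1 PS=0]
  ⇒ phys 0x4A378  [2 reads]
#6 VA=0x609C67 (r,kernel):
  L0: frame=0x34 idx=3 entry=0x4B007 [P=1 RW=1 US=1 PS=0]
  L1: frame=0x4B idx=9 entry=0x4C007 [P=1 RW=1 US=1 PS=0]
  ⇒ phys 0x4CC67  [2 reads]
#7 VA=0x100AE94 (r,kernel):
  L0: frame=0x34 idx=8 entry=0x4D007 [P=1 RW=1 US=1 PS=0]
  L1: frame=0x4D idx=10 entry=0x4F007 [P=1 RW=1 US=1 PS=0]
  ⇒ phys 0x4FE94  [2 reads]

Entries read for #7: 2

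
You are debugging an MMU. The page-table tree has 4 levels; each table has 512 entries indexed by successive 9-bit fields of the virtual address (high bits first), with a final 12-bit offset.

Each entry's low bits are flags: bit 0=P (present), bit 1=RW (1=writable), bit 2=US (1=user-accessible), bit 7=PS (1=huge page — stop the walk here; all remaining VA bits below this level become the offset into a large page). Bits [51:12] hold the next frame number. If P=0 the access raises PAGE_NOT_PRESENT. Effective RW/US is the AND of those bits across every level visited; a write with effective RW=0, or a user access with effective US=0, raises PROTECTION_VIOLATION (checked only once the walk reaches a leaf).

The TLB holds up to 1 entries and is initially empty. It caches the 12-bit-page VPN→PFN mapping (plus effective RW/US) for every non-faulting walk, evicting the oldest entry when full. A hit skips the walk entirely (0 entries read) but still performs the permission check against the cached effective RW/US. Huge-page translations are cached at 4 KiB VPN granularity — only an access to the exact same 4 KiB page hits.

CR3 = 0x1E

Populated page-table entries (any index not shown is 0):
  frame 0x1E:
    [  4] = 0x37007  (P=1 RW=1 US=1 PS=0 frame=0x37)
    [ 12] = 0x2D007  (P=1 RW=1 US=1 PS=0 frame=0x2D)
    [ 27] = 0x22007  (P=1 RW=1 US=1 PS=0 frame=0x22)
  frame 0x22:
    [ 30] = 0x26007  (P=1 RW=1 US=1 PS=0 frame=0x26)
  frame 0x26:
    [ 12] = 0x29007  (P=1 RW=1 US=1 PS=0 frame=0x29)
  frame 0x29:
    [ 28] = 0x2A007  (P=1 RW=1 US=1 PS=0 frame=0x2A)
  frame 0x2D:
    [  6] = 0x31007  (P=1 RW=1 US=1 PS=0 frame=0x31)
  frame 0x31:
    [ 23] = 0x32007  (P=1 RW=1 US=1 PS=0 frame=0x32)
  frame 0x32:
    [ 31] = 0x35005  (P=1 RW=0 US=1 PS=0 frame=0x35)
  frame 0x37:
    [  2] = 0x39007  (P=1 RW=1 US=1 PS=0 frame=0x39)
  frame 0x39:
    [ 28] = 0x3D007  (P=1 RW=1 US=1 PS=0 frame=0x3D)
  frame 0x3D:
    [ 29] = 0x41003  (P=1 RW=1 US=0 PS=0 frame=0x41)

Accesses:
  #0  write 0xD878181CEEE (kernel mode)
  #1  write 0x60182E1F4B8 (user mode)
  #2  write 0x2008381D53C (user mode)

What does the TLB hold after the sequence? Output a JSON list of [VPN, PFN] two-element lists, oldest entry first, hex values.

Per-access translation:
#0 VA=0xD878181CEEE (w,kernel):
  lvl0: tbl 0x1E, slot 27 ⇒ 0x22007 (P1/RW1/US1/PS0)
  lvl1: tbl 0x22, slot 30 ⇒ 0x26007 (P1/RW1/US1/PS0)
  lvl2: tbl 0x26, slot 12 ⇒ 0x29007 (P1/RW1/US1/PS0)
  lvl3: tbl 0x29, slot 28 ⇒ 0x2A007 (P1/RW1/US1/PS0)
  ✓ 0x2AEEE  — 4 lookups
#1 VA=0x60182E1F4B8 (w,user):
  lvl0: tbl 0x1E, slot 12 ⇒ 0x2D007 (P1/RW1/US1/PS0)
  lvl1: tbl 0x2D, slot 6 ⇒ 0x31007 (P1/RW1/US1/PS0)
  lvl2: tbl 0x31, slot 23 ⇒ 0x32007 (P1/RW1/US1/PS0)
  lvl3: tbl 0x32, slot 31 ⇒ 0x35005 (P1/RW0/US1/PS0)
  → PROTECTION_VIOLATION  (4 entries read)
#2 VA=0x2008381D53C (w,user):
  lvl0: tbl 0x1E, slot 4 ⇒ 0x37007 (P1/RW1/US1/PS0)
  lvl1: tbl 0x37, slot 2 ⇒ 0x39007 (P1/RW1/US1/PS0)
  lvl2: tbl 0x39, slot 28 ⇒ 0x3D007 (P1/RW1/US1/PS0)
  lvl3: tbl 0x3D, slot 29 ⇒ 0x41003 (P1/RW1/US0/PS0)
  → PROTECTION_VIOLATION  (4 entries read)

TLB: [["0xD878181C", "0x2A"]]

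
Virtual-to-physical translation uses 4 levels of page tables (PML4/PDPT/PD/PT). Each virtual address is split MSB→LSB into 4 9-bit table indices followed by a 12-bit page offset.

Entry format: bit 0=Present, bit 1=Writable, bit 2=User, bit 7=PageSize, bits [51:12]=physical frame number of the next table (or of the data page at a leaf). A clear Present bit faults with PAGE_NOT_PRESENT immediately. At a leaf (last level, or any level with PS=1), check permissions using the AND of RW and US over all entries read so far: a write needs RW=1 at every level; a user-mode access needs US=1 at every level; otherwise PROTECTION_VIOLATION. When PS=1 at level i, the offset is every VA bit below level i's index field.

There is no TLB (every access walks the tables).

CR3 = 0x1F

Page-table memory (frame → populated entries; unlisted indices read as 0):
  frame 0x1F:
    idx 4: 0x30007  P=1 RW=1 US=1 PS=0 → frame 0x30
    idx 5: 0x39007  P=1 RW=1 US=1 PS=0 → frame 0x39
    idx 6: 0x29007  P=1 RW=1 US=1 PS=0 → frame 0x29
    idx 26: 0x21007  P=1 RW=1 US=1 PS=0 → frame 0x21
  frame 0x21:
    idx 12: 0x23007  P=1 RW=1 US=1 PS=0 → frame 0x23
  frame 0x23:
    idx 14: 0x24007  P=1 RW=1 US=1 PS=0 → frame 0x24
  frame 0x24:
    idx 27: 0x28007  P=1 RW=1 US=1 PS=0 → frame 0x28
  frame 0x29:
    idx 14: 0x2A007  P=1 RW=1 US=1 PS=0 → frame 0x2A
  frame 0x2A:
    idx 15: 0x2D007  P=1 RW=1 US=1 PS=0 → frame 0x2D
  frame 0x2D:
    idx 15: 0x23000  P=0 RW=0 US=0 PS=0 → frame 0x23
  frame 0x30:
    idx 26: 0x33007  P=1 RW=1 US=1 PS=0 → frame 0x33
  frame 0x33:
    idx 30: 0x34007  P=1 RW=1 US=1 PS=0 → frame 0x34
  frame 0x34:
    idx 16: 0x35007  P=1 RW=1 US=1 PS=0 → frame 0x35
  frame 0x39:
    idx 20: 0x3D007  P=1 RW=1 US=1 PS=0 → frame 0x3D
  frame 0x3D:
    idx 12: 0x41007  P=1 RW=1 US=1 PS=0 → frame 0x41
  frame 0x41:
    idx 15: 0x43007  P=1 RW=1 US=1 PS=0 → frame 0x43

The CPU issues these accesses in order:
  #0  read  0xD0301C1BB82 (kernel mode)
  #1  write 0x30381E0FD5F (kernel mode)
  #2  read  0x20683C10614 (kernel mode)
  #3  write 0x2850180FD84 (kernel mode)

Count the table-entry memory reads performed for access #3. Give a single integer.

Per-access translation:
#0 VA=0xD0301C1BB82 (r,kernel):
  [0] read 0x1F idx=26: raw=0x21007 flags P=1 W=1 U=1 S=0
  [1] read 0x21 idx=12: raw=0x23007 flags P=1 W=1 U=1 S=0
  [2] read 0x23 idx=14: raw=0x24007 flags P=1 W=1 U=1 S=0
  [3] read 0x24 idx=27: raw=0x28007 flags P=1 W=1 U=1 S=0
  ⇒ phys 0x28B82  [4 reads]
#1 VA=0x30381E0FD5F (w,kernel):
  [0] read 0x1F idx=6: raw=0x29007 flags P=1 W=1 U=1 S=0
  [1] read 0x29 idx=14: raw=0x2A007 flags P=1 W=1 U=1 S=0
  [2] read 0x2A idx=15: raw=0x2D007 flags P=1 W=1 U=1 S=0
  [3] read 0x2D idx=15: raw=0x23000 flags P=0 W=0 U=0 S=0
  ⇒ fault: PAGE_NOT_PRESENT  — 4 lookups
#2 VA=0x20683C10614 (r,kernel):
  [0] read 0x1F idx=4: raw=0x30007 flags P=1 W=1 U=1 S=0
  [1] read 0x30 idx=26: raw=0x33007 flags P=1 W=1 U=1 S=0
  [2] read 0x33 idx=30: raw=0x34007 flags P=1 W=1 U=1 S=0
  [3] read 0x34 idx=16: raw=0x35007 flags P=1 W=1 U=1 S=0
  ⇒ phys 0x35614  [4 reads]
#3 VA=0x2850180FD84 (w,kernel):
  [0] read 0x1F idx=5: raw=0x39007 flags P=1 W=1 U=1 S=0
  [1] read 0x39 idx=20: raw=0x3D007 flags P=1 W=1 U=1 S=0
  [2] read 0x3D idx=12: raw=0x41007 flags P=1 W=1 U=1 S=0
  [3] read 0x41 idx=15: raw=0x43007 flags P=1 W=1 U=1 S=0
  ⇒ phys 0x43D84  [4 reads]

Entries read for #3: 4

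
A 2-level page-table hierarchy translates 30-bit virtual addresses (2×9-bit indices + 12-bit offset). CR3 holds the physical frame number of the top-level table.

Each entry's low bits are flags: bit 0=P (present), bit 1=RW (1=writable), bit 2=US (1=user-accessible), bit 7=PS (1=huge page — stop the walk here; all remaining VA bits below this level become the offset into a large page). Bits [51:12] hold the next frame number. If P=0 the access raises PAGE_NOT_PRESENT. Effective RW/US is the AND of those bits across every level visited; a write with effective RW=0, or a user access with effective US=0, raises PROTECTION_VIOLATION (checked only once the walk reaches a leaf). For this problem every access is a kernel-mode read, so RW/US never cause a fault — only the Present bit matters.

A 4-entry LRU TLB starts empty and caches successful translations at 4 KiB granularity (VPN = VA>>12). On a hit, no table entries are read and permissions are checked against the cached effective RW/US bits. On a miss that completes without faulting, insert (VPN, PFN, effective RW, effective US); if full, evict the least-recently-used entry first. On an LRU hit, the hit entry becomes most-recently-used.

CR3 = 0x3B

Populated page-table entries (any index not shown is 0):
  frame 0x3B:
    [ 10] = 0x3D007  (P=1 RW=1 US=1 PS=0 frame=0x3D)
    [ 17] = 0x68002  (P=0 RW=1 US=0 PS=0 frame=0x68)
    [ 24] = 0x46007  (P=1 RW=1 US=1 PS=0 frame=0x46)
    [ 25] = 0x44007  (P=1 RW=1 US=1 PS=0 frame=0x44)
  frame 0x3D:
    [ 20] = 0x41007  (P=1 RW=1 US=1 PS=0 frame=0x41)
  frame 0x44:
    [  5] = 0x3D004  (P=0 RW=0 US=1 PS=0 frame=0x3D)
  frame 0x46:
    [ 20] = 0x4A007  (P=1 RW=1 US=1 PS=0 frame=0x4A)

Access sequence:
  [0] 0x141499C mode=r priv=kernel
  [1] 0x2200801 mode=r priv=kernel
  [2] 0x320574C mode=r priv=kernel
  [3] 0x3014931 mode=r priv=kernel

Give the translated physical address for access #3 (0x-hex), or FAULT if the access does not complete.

Walk each access:
#0 VA=0x141499C (r,kernel):
  L0 @0x3B[10] → 0x3D007  P=1,RW=1,US=1,PS=0
  L1 @0x3D[20] → 0x41007  P=1,RW=1,US=1,PS=0
  ✓ 0x4199C  — 2 lookups
#1 VA=0x2200801 (r,kernel):
  L0 @0x3B[17] → 0x68002  P=0,RW=1,US=0,PS=0
  → PAGE_NOT_PRESENT  (1 entries read)
#2 VA=0x320574C (r,kernel):
  L0 @0x3B[25] → 0x44007  P=1,RW=1,US=1,PS=0
  L1 @0x44[5] → 0x3D004  P=0,RW=0,US=1,PS=0
  → PAGE_NOT_PRESENT  (2 entries read)
#3 VA=0x3014931 (r,kernel):
  L0 @0x3B[24] → 0x46007  P=1,RW=1,US=1,PS=0
  L1 @0x46[20] → 0x4A007  P=1,RW=1,US=1,PS=0
  ✓ 0x4A931  — 2 lookups

Access #3 PA: 0x4A931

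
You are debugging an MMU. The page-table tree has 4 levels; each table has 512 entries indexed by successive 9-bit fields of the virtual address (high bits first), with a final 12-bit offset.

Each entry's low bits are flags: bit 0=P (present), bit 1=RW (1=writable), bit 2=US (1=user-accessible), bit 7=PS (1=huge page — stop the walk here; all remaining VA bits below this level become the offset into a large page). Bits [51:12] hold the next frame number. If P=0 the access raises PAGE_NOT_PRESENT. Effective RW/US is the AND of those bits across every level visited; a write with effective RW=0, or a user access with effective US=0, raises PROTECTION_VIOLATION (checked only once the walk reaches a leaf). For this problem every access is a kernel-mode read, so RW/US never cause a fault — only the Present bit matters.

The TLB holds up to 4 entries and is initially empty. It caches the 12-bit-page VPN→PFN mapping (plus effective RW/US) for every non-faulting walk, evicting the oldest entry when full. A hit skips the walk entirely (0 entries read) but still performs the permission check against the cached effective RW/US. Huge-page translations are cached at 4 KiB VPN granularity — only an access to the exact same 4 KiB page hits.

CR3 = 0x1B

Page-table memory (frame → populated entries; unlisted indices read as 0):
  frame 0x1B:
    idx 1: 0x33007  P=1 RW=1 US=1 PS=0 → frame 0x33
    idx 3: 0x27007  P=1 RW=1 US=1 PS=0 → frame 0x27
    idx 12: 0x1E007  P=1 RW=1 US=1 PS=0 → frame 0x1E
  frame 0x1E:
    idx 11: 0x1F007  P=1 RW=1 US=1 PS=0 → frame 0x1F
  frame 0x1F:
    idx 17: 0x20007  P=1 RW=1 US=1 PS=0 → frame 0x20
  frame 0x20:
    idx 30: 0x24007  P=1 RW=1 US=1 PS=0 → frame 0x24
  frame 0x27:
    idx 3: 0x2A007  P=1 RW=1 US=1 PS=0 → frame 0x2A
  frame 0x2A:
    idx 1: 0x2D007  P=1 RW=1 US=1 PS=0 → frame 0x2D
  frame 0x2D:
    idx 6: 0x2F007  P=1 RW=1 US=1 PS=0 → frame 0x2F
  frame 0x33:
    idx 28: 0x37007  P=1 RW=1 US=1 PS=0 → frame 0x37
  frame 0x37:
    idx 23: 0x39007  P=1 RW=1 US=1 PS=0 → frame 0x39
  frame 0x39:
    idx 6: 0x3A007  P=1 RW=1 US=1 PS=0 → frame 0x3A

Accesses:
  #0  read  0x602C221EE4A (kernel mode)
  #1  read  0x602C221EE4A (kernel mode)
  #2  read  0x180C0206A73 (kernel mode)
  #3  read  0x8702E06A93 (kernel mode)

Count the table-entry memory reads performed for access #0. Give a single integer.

Trace:
#0 VA=0x602C221EE4A (r,kernel):
  [0] read 0x1B idx=12: raw=0x1E007 flags P=1 W=1 U=1 S=0
  [1] read 0x1E idx=11: raw=0x1F007 flags P=1 W=1 U=1 S=0
  [2] read 0x1F idx=17: raw=0x20007 flags P=1 W=1 U=1 S=0
  [3] read 0x20 idx=30: raw=0x24007 flags P=1 W=1 U=1 S=0
  → PA=0x24E4A  (4 entries read)
#1 VA=0x602C221EE4A (r,kernel):
  TLB hit vpn=0x602C221E → PA=0x24E4A
#2 VA=0x180C0206A73 (r,kernel):
  [0] read 0x1B idx=3: raw=0x27007 flags P=1 W=1 U=1 S=0
  [1] read 0x27 idx=3: raw=0x2A007 flags P=1 W=1 U=1 S=0
  [2] read 0x2A idx=1: raw=0x2D007 flags P=1 W=1 U=1 S=0
  [3] read 0x2D idx=6: raw=0x2F007 flags P=1 W=1 U=1 S=0
  → PA=0x2FA73  (4 entries read)
#3 VA=0x8702E06A93 (r,kernel):
  [0] read 0x1B idx=1: raw=0x33007 flags P=1 W=1 U=1 S=0
  [1] read 0x33 idx=28: raw=0x37007 flags P=1 W=1 U=1 S=0
  [2] read 0x37 idx=23: raw=0x39007 flags P=1 W=1 U=1 S=0
  [3] read 0x39 idx=6: raw=0x3A007 flags P=1 W=1 U=1 S=0
  → PA=0x3AA93  (4 entries read)

Entries read for #0: 4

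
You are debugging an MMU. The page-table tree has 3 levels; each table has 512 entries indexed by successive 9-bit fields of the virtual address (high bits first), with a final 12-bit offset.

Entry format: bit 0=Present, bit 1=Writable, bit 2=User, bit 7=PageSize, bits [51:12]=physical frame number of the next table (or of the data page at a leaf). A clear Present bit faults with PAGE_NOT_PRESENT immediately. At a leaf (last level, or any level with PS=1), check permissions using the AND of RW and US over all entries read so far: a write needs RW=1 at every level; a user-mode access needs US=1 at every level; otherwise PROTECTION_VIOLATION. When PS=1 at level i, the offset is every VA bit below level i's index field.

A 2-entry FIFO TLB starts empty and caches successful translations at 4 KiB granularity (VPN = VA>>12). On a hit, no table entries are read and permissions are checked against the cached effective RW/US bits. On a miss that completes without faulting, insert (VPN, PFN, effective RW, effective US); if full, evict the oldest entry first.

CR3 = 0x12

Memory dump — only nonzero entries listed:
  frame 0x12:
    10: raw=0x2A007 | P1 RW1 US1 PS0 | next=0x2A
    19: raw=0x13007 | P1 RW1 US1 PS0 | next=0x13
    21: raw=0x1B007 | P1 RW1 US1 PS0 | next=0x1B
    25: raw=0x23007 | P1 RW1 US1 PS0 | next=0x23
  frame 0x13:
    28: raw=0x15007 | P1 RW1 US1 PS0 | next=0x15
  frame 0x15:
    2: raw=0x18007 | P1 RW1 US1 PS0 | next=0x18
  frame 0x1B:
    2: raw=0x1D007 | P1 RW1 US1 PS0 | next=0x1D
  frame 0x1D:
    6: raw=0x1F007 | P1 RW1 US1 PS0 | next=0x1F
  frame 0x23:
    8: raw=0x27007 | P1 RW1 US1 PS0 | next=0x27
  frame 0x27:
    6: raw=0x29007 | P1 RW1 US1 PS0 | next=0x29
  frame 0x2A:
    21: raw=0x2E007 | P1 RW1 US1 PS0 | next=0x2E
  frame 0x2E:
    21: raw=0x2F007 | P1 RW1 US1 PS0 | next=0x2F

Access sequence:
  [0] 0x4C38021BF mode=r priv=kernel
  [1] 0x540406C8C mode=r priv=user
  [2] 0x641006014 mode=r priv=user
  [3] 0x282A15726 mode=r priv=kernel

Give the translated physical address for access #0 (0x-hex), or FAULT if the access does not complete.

Walk each access:
#0 VA=0x4C38021BF (r,kernel):
  L0 @0x12[19] → 0x13007  P=1,RW=1,US=1,PS=0
  L1 @0x13[28] → 0x15007  P=1,RW=1,US=1,PS=0
  L2 @0x15[2] → 0x18007  P=1,RW=1,US=1,PS=0
  ⇒ phys 0x181BF  [3 reads]
#1 VA=0x540406C8C (r,user):
  L0 @0x12[21] → 0x1B007  P=1,RW=1,US=1,PS=0
  L1 @0x1B[2] → 0x1D007  P=1,RW=1,US=1,PS=0
  L2 @0x1D[6] → 0x1F007  P=1,RW=1,US=1,PS=0
  ⇒ phys 0x1FC8C  [3 reads]
#2 VA=0x641006014 (r,user):
  L0 @0x12[25] → 0x23007  P=1,RW=1,US=1,PS=0
  L1 @0x23[8] → 0x27007  P=1,RW=1,US=1,PS=0
  L2 @0x27[6] → 0x29007  P=1,RW=1,US=1,PS=0
  ⇒ phys 0x29014  [3 reads]
#3 VA=0x282A15726 (r,kernel):
  L0 @0x12[10] → 0x2A007  P=1,RW=1,US=1,PS=0
  L1 @0x2A[21] → 0x2E007  P=1,RW=1,US=1,PS=0
  L2 @0x2E[21] → 0x2F007  P=1,RW=1,US=1,PS=0
  ⇒ phys 0x2F726  [3 reads]

Access #0 PA: 0x181BF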